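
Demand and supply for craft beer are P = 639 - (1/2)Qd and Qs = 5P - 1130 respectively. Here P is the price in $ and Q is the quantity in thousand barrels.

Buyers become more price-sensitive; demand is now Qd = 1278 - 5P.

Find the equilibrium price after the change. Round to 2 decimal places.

Initially, 1278 - 2P = 5P - 1130, so 2408 = 7P and P = 344, Q = 590.
After the shift, demand is Qd = 1278 - 5P and supply is Qs = 5P - 1130.
Equate the new curves: 1278 - 5P = 5P - 1130, giving 2408 = 10P, P = 240.8, Q = 74.

240.80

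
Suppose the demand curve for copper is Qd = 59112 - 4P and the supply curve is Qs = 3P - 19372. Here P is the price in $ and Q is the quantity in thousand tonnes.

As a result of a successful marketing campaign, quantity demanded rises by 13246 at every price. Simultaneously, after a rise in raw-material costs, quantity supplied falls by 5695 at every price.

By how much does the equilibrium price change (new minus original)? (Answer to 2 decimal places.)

+2705.86

Original equilibrium: 59112 - 4P = 3P - 19372 gives 78484 = 7P, so P = 11212 and Q = 14264.
The new curves are Qd = 72358 - 4P (demand) and Qs = 3P - 25067 (supply).
Setting them equal: 72358 - 4P = 3P - 25067 → 97425 = 7P, so P = 97425/7 ≈ 13917.8571 and Q = 116806/7 ≈ 16686.5714.
ΔP = 13917.8571 − 11212 = +2705.86.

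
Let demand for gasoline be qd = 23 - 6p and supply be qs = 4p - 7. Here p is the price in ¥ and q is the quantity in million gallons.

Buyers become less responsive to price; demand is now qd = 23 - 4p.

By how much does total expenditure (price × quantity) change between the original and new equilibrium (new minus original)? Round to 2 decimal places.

+15.00

Before the shock: 23 - 6p = 4p - 7 ⇒ 30 = 10p ⇒ p = 3, q = 5.
The shock moves the curves to qd = 23 - 4p and qs = 4p - 7.
New equilibrium: 23 - 4p = 4p - 7 ⇒ 30 = 8p ⇒ p = 3.75, q = 8.
Expenditure moves from 3×5 = 15 to 3.75×8 = 30; change = +15.00.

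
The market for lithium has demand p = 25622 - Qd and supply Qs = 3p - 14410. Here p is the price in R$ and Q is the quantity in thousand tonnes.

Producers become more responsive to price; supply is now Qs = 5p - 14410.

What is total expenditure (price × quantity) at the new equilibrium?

126434400

Before the shock: 25622 - p = 3p - 14410 ⇒ 40032 = 4p ⇒ p = 10008, Q = 15614.
The new curves are Qd = 25622 - p (demand) and Qs = 5p - 14410 (supply).
New equilibrium: 25622 - p = 5p - 14410 ⇒ 40032 = 6p ⇒ p = 6672, Q = 18950.
New expenditure = 6672 × 18950 = 126434400.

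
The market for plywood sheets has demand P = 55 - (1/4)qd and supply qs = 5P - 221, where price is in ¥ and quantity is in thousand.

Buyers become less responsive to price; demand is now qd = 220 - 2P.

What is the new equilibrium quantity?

Original equilibrium: 220 - 4P = 5P - 221 gives 441 = 9P, so P = 49 and q = 24.
After the shift, demand is qd = 220 - 2P and supply is qs = 5P - 221.
Equate the new curves: 220 - 2P = 5P - 221, giving 441 = 7P, P = 63, q = 94.

94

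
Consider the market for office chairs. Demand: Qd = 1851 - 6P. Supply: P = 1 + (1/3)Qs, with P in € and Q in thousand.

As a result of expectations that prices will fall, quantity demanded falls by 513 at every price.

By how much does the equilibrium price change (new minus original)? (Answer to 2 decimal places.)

-57.00

Initially, 1851 - 6P = 3P - 3, so 1854 = 9P and P = 206, Q = 615.
After the shift, demand is Qd = 1338 - 6P and supply is Qs = 3P - 3.
Clearing the new market: 1338 - 6P = 3P - 3, so P = 149 and Q = 444.
ΔP = 149 − 206 = -57.00.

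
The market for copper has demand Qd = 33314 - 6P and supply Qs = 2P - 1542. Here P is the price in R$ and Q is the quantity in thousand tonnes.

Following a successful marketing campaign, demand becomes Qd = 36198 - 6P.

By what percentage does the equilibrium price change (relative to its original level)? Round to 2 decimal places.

Initially, 33314 - 6P = 2P - 1542, so 34856 = 8P and P = 4357, Q = 7172.
After the shift, demand is Qd = 36198 - 6P and supply is Qs = 2P - 1542.
Setting them equal: 36198 - 6P = 2P - 1542 → 37740 = 8P, so P = 4717.5 and Q = 7893.
%ΔP = (4717.5 − 4357) / 4357 × 100 = +8.27%.

+8.27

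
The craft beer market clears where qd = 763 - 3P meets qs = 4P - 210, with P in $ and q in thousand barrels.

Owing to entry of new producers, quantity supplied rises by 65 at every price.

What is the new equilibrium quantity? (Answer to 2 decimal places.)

Original equilibrium: 763 - 3P = 4P - 210 gives 973 = 7P, so P = 139 and q = 346.
The shock moves the curves to qd = 763 - 3P and qs = 4P - 145.
New equilibrium: 763 - 3P = 4P - 145 ⇒ 908 = 7P ⇒ P = 908/7 ≈ 129.7143, q = 2617/7 ≈ 373.8571.

373.86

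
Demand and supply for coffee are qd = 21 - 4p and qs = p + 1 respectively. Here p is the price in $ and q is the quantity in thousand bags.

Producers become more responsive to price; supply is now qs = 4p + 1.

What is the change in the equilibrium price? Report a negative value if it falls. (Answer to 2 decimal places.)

Original equilibrium: 21 - 4p = p + 1 gives 20 = 5p, so p = 4 and q = 5.
The new curves are qd = 21 - 4p (demand) and qs = 4p + 1 (supply).
Clearing the new market: 21 - 4p = 4p + 1, so p = 2.5 and q = 11.
Δp = 2.5 − 4 = -1.50.

-1.50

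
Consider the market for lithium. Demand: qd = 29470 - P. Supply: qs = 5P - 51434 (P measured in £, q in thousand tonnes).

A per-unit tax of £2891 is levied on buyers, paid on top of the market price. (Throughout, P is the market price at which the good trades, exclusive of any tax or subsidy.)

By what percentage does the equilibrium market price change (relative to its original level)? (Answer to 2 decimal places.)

-3.57

Before the shock: 29470 - P = 5P - 51434 ⇒ 80904 = 6P ⇒ P = 13484, q = 15986.
Since buyers pay the price plus the tax, the effective demand curve becomes qd = 26579 - P.
Equate the new curves: 26579 - P = 5P - 51434, giving 78013 = 6P, P = 78013/6 ≈ 13002.1667, q = 81461/6 ≈ 13576.8333.
%ΔP = (13002.1667 − 13484) / 13484 × 100 = -3.57%.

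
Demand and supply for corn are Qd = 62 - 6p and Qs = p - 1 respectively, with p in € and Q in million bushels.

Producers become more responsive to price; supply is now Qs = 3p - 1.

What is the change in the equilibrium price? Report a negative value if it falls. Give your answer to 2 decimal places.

-2.00

Initially, 62 - 6p = p - 1, so 63 = 7p and p = 9, Q = 8.
After the shift, demand is Qd = 62 - 6p and supply is Qs = 3p - 1.
New equilibrium: 62 - 6p = 3p - 1 ⇒ 63 = 9p ⇒ p = 7, Q = 20.
Δp = 7 − 9 = -2.00.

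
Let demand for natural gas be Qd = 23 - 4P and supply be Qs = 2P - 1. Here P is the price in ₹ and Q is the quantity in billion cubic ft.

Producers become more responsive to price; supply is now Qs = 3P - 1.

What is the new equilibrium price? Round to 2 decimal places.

Original equilibrium: 23 - 4P = 2P - 1 gives 24 = 6P, so P = 4 and Q = 7.
With the change applied: demand Qd = 23 - 4P, supply Qs = 3P - 1.
Clearing the new market: 23 - 4P = 3P - 1, so P = 24/7 ≈ 3.4286 and Q = 65/7 ≈ 9.2857.

3.43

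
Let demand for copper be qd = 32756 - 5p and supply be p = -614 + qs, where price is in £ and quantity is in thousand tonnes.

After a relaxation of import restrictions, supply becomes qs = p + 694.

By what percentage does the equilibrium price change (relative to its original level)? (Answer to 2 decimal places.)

Initially, 32756 - 5p = p + 614, so 32142 = 6p and p = 5357, q = 5971.
After the shift, demand is qd = 32756 - 5p and supply is qs = p + 694.
New equilibrium: 32756 - 5p = p + 694 ⇒ 32062 = 6p ⇒ p = 16031/3 ≈ 5343.6667, q = 18113/3 ≈ 6037.6667.
%Δp = (5343.6667 − 5357) / 5357 × 100 = -0.25%.

-0.25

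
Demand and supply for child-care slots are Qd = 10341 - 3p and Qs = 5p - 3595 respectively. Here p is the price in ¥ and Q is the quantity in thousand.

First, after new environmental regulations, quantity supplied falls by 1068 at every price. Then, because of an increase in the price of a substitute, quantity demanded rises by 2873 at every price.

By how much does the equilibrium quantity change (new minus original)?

+1395.125

Before the shock: 10341 - 3p = 5p - 3595 ⇒ 13936 = 8p ⇒ p = 1742, Q = 5115.
The shock moves the curves to Qd = 13214 - 3p and Qs = 5p - 4663.
Equate the new curves: 13214 - 3p = 5p - 4663, giving 17877 = 8p, p = 2234.625, Q = 6510.125.
ΔQ = 6510.125 − 5115 = +1395.125.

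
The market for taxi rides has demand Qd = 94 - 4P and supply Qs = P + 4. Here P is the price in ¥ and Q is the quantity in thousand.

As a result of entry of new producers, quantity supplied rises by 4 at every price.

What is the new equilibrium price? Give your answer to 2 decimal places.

17.20

Original equilibrium: 94 - 4P = P + 4 gives 90 = 5P, so P = 18 and Q = 22.
With the change applied: demand Qd = 94 - 4P, supply Qs = P + 8.
Equate the new curves: 94 - 4P = P + 8, giving 86 = 5P, P = 17.2, Q = 25.2.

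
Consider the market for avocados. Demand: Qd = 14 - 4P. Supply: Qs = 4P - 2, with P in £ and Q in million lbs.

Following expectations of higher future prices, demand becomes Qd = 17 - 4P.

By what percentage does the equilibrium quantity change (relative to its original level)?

+25

Before the shock: 14 - 4P = 4P - 2 ⇒ 16 = 8P ⇒ P = 2, Q = 6.
The shock moves the curves to Qd = 17 - 4P and Qs = 4P - 2.
Clearing the new market: 17 - 4P = 4P - 2, so P = 2.375 and Q = 7.5.
%ΔQ = (7.5 − 6) / 6 × 100 = +25%.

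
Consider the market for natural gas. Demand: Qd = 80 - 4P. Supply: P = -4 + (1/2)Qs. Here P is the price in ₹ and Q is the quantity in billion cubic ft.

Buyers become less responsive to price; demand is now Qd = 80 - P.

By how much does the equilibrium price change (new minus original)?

Original equilibrium: 80 - 4P = 2P + 8 gives 72 = 6P, so P = 12 and Q = 32.
The new curves are Qd = 80 - P (demand) and Qs = 2P + 8 (supply).
Setting them equal: 80 - P = 2P + 8 → 72 = 3P, so P = 24 and Q = 56.
ΔP = 24 − 12 = +12.

+12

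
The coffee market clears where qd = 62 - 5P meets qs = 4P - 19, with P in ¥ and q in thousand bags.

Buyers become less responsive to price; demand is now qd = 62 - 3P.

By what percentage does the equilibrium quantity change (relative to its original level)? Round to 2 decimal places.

+60.50

Solve the original market: 62 - 5P = 4P - 19, hence P = 9 and q = 17.
The new curves are qd = 62 - 3P (demand) and qs = 4P - 19 (supply).
Clearing the new market: 62 - 3P = 4P - 19, so P = 81/7 ≈ 11.5714 and q = 191/7 ≈ 27.2857.
%Δq = (27.2857 − 17) / 17 × 100 = +60.50%.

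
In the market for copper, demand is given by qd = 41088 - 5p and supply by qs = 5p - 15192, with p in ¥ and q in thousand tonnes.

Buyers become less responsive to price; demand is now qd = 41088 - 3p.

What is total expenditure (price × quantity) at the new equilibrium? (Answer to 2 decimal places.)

Before the shock: 41088 - 5p = 5p - 15192 ⇒ 56280 = 10p ⇒ p = 5628, q = 12948.
The new curves are qd = 41088 - 3p (demand) and qs = 5p - 15192 (supply).
Clearing the new market: 41088 - 3p = 5p - 15192, so p = 7035 and q = 19983.
New expenditure = 7035 × 19983 = 140580405.00.

140580405.00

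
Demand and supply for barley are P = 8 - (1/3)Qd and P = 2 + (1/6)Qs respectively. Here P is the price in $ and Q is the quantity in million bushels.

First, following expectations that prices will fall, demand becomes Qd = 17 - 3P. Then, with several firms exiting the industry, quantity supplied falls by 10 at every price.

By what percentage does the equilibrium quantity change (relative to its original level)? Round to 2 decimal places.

-66.67

Solve the original market: 24 - 3P = 6P - 12, hence P = 4 and Q = 12.
With the change applied: demand Qd = 17 - 3P, supply Qs = 6P - 22.
Equate the new curves: 17 - 3P = 6P - 22, giving 39 = 9P, P = 13/3 ≈ 4.3333, Q = 4.
%ΔQ = (4 − 12) / 12 × 100 = -66.67%.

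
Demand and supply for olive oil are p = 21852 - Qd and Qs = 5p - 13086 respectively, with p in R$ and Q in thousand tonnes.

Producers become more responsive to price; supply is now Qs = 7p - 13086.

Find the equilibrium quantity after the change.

17484.75

Solve the original market: 21852 - p = 5p - 13086, hence p = 5823 and Q = 16029.
The shock moves the curves to Qd = 21852 - p and Qs = 7p - 13086.
Equate the new curves: 21852 - p = 7p - 13086, giving 34938 = 8p, p = 4367.25, Q = 17484.75.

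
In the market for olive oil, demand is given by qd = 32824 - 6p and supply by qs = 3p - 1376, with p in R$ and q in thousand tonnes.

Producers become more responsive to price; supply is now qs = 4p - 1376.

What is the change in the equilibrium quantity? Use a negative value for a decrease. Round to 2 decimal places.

+2280.00

Before the shock: 32824 - 6p = 3p - 1376 ⇒ 34200 = 9p ⇒ p = 3800, q = 10024.
After the shift, demand is qd = 32824 - 6p and supply is qs = 4p - 1376.
Equate the new curves: 32824 - 6p = 4p - 1376, giving 34200 = 10p, p = 3420, q = 12304.
Δq = 12304 − 10024 = +2280.00.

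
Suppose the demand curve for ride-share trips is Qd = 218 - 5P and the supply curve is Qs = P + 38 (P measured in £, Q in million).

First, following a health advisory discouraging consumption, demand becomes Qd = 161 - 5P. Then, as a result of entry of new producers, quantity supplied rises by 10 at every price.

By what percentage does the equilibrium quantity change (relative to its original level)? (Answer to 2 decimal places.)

-1.72

Solve the original market: 218 - 5P = P + 38, hence P = 30 and Q = 68.
After the shift, demand is Qd = 161 - 5P and supply is Qs = P + 48.
Clearing the new market: 161 - 5P = P + 48, so P = 113/6 ≈ 18.8333 and Q = 401/6 ≈ 66.8333.
%ΔQ = (66.8333 − 68) / 68 × 100 = -1.72%.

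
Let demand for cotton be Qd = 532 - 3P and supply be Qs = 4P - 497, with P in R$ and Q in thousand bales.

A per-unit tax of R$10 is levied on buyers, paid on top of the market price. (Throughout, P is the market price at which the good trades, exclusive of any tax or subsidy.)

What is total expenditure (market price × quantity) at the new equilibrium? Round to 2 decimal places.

Solve the original market: 532 - 3P = 4P - 497, hence P = 147 and Q = 91.
Since buyers pay the price plus the tax, the effective demand curve becomes Qd = 502 - 3P.
Equate the new curves: 502 - 3P = 4P - 497, giving 999 = 7P, P = 999/7 ≈ 142.7143, Q = 517/7 ≈ 73.8571.
New expenditure = 142.7143 × 73.8571 = 10540.47.

10540.47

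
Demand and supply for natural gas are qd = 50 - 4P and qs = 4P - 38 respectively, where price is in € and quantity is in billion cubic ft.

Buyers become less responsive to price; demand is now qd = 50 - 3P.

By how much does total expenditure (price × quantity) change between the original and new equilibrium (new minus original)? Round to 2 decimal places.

+88.45

Solve the original market: 50 - 4P = 4P - 38, hence P = 11 and q = 6.
With the change applied: demand qd = 50 - 3P, supply qs = 4P - 38.
Setting them equal: 50 - 3P = 4P - 38 → 88 = 7P, so P = 88/7 ≈ 12.5714 and q = 86/7 ≈ 12.2857.
Expenditure moves from 11×6 = 66 to 12.5714×12.2857 = 154.4490; change = +88.45.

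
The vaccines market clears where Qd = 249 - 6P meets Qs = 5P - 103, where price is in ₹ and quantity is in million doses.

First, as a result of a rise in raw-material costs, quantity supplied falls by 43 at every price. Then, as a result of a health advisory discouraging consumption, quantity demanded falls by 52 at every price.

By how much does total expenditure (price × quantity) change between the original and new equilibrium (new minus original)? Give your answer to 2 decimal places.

Initially, 249 - 6P = 5P - 103, so 352 = 11P and P = 32, Q = 57.
After the shift, demand is Qd = 197 - 6P and supply is Qs = 5P - 146.
New equilibrium: 197 - 6P = 5P - 146 ⇒ 343 = 11P ⇒ P = 343/11 ≈ 31.1818, Q = 109/11 ≈ 9.9091.
Expenditure moves from 32×57 = 1824 to 31.1818×9.9091 = 308.9835; change = -1515.02.

-1515.02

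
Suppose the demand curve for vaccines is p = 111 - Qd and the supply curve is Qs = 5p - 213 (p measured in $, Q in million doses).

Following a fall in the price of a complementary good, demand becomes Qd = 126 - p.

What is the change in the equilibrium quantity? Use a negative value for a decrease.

Original equilibrium: 111 - p = 5p - 213 gives 324 = 6p, so p = 54 and Q = 57.
After the shift, demand is Qd = 126 - p and supply is Qs = 5p - 213.
Setting them equal: 126 - p = 5p - 213 → 339 = 6p, so p = 56.5 and Q = 69.5.
ΔQ = 69.5 − 57 = +12.5.

+12.5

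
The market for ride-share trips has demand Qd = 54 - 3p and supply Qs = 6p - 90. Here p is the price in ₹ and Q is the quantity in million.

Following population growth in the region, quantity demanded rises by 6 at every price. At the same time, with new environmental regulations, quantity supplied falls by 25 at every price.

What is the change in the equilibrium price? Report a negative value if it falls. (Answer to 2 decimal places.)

+3.44

Solve the original market: 54 - 3p = 6p - 90, hence p = 16 and Q = 6.
The new curves are Qd = 60 - 3p (demand) and Qs = 6p - 115 (supply).
Setting them equal: 60 - 3p = 6p - 115 → 175 = 9p, so p = 175/9 ≈ 19.4444 and Q = 5/3 ≈ 1.6667.
Δp = 19.4444 − 16 = +3.44.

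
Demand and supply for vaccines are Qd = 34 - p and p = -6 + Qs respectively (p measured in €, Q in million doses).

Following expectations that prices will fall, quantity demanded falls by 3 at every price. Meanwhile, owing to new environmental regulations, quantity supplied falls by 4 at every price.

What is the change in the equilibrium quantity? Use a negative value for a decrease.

-3.5

Original equilibrium: 34 - p = p + 6 gives 28 = 2p, so p = 14 and Q = 20.
After the shift, demand is Qd = 31 - p and supply is Qs = p + 2.
Setting them equal: 31 - p = p + 2 → 29 = 2p, so p = 14.5 and Q = 16.5.
ΔQ = 16.5 − 20 = -3.5.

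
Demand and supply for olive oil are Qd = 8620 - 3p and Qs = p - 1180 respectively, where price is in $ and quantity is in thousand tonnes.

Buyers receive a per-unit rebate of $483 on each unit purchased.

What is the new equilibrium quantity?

Original equilibrium: 8620 - 3p = p - 1180 gives 9800 = 4p, so p = 2450 and Q = 1270.
Since buyers' out-of-pocket price is the market price minus the rebate, the effective demand curve becomes Qd = 10069 - 3p.
Equate the new curves: 10069 - 3p = p - 1180, giving 11249 = 4p, p = 2812.25, Q = 1632.25.

1632.25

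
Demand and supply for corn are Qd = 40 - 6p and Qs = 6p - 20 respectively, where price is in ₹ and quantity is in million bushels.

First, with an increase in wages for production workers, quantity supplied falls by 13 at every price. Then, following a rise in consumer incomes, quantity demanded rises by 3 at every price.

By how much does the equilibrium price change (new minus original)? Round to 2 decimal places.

Solve the original market: 40 - 6p = 6p - 20, hence p = 5 and Q = 10.
After the shift, demand is Qd = 43 - 6p and supply is Qs = 6p - 33.
Equate the new curves: 43 - 6p = 6p - 33, giving 76 = 12p, p = 19/3 ≈ 6.3333, Q = 5.
Δp = 6.3333 − 5 = +1.33.

+1.33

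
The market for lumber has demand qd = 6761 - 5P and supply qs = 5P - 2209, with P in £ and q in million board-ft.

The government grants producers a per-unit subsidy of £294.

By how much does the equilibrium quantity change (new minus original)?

+735

Initially, 6761 - 5P = 5P - 2209, so 8970 = 10P and P = 897, q = 2276.
Since sellers receive the price plus the subsidy, the effective supply curve becomes qs = 5P - 739.
New equilibrium: 6761 - 5P = 5P - 739 ⇒ 7500 = 10P ⇒ P = 750, q = 3011.
Δq = 3011 − 2276 = +735.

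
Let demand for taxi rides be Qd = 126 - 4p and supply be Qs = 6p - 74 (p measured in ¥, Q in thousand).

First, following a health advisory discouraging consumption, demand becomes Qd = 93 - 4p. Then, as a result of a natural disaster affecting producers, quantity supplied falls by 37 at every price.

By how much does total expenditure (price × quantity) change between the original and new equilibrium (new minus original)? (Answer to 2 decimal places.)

Before the shock: 126 - 4p = 6p - 74 ⇒ 200 = 10p ⇒ p = 20, Q = 46.
With the change applied: demand Qd = 93 - 4p, supply Qs = 6p - 111.
Setting them equal: 93 - 4p = 6p - 111 → 204 = 10p, so p = 20.4 and Q = 11.4.
Expenditure moves from 20×46 = 920 to 20.4×11.4 = 232.56; change = -687.44.

-687.44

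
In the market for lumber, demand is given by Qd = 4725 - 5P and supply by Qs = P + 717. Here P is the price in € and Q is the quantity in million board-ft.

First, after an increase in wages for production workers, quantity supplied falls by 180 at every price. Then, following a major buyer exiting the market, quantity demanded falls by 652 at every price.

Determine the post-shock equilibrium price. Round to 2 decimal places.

589.33

Initially, 4725 - 5P = P + 717, so 4008 = 6P and P = 668, Q = 1385.
The new curves are Qd = 4073 - 5P (demand) and Qs = P + 537 (supply).
Setting them equal: 4073 - 5P = P + 537 → 3536 = 6P, so P = 1768/3 ≈ 589.3333 and Q = 3379/3 ≈ 1126.3333.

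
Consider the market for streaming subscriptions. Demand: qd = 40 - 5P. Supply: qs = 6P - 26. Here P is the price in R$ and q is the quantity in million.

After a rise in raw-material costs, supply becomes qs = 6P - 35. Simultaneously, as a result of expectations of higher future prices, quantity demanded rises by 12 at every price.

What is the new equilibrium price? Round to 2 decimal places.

Before the shock: 40 - 5P = 6P - 26 ⇒ 66 = 11P ⇒ P = 6, q = 10.
The new curves are qd = 52 - 5P (demand) and qs = 6P - 35 (supply).
Equate the new curves: 52 - 5P = 6P - 35, giving 87 = 11P, P = 87/11 ≈ 7.9091, q = 137/11 ≈ 12.4545.

7.91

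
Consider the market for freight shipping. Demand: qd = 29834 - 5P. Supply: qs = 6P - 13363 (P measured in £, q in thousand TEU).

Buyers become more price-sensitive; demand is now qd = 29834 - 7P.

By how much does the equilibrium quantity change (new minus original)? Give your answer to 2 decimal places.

Initially, 29834 - 5P = 6P - 13363, so 43197 = 11P and P = 3927, q = 10199.
With the change applied: demand qd = 29834 - 7P, supply qs = 6P - 13363.
Clearing the new market: 29834 - 7P = 6P - 13363, so P = 43197/13 ≈ 3322.8462 and q = 85463/13 ≈ 6574.0769.
Δq = 6574.0769 − 10199 = -3624.92.

-3624.92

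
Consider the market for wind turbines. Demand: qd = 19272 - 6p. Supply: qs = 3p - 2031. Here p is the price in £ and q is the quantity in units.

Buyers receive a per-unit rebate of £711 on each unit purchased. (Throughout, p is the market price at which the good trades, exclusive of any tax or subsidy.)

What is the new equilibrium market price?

2841

Solve the original market: 19272 - 6p = 3p - 2031, hence p = 2367 and q = 5070.
Since buyers' out-of-pocket price is the market price minus the rebate, the effective demand curve becomes qd = 23538 - 6p.
Clearing the new market: 23538 - 6p = 3p - 2031, so p = 2841 and q = 6492.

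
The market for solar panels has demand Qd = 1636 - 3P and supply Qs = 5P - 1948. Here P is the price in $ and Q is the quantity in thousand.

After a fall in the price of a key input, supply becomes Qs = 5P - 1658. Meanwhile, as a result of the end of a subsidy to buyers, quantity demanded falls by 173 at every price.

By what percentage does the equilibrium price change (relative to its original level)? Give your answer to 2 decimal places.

-12.92

Solve the original market: 1636 - 3P = 5P - 1948, hence P = 448 and Q = 292.
With the change applied: demand Qd = 1463 - 3P, supply Qs = 5P - 1658.
Clearing the new market: 1463 - 3P = 5P - 1658, so P = 390.125 and Q = 292.625.
%ΔP = (390.125 − 448) / 448 × 100 = -12.92%.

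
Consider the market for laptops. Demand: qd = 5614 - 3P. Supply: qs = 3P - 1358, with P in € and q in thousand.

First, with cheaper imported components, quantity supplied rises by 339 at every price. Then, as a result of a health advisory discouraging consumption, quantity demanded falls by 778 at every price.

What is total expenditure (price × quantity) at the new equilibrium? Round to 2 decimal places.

1862377.92

Before the shock: 5614 - 3P = 3P - 1358 ⇒ 6972 = 6P ⇒ P = 1162, q = 2128.
The new curves are qd = 4836 - 3P (demand) and qs = 3P - 1019 (supply).
Setting them equal: 4836 - 3P = 3P - 1019 → 5855 = 6P, so P = 5855/6 ≈ 975.8333 and q = 1908.5.
New expenditure = 975.8333 × 1908.5 = 1862377.92.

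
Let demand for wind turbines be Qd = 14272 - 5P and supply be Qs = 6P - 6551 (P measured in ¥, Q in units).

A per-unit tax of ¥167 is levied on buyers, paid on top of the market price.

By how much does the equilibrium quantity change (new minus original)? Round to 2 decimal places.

-455.45

Initially, 14272 - 5P = 6P - 6551, so 20823 = 11P and P = 1893, Q = 4807.
Since buyers pay the price plus the tax, the effective demand curve becomes Qd = 13437 - 5P.
Clearing the new market: 13437 - 5P = 6P - 6551, so P = 19988/11 ≈ 1817.0909 and Q = 47867/11 ≈ 4351.5455.
ΔQ = 4351.5455 − 4807 = -455.45.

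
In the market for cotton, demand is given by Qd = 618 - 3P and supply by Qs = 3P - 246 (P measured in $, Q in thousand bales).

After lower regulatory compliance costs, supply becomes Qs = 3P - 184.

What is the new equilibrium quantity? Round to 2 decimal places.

Original equilibrium: 618 - 3P = 3P - 246 gives 864 = 6P, so P = 144 and Q = 186.
After the shift, demand is Qd = 618 - 3P and supply is Qs = 3P - 184.
New equilibrium: 618 - 3P = 3P - 184 ⇒ 802 = 6P ⇒ P = 401/3 ≈ 133.6667, Q = 217.

217.00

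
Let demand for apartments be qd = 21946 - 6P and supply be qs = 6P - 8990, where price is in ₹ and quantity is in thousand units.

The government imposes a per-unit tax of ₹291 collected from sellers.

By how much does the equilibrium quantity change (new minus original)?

-873

Initially, 21946 - 6P = 6P - 8990, so 30936 = 12P and P = 2578, q = 6478.
Since sellers keep the price net of the tax, the effective supply curve becomes qs = 6P - 10736.
New equilibrium: 21946 - 6P = 6P - 10736 ⇒ 32682 = 12P ⇒ P = 2723.5, q = 5605.
Δq = 5605 − 6478 = -873.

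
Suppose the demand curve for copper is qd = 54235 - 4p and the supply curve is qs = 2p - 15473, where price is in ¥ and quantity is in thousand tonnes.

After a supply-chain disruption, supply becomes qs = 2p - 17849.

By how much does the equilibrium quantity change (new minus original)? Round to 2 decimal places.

-1584.00

Initially, 54235 - 4p = 2p - 15473, so 69708 = 6p and p = 11618, q = 7763.
The shock moves the curves to qd = 54235 - 4p and qs = 2p - 17849.
Clearing the new market: 54235 - 4p = 2p - 17849, so p = 12014 and q = 6179.
Δq = 6179 − 7763 = -1584.00.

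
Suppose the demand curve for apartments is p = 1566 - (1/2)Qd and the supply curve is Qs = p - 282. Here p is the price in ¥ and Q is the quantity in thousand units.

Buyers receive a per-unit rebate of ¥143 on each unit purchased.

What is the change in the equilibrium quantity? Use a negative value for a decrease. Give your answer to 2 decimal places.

Before the shock: 3132 - 2p = p - 282 ⇒ 3414 = 3p ⇒ p = 1138, Q = 856.
Since buyers' out-of-pocket price is the market price minus the rebate, the effective demand curve becomes Qd = 3418 - 2p.
Setting them equal: 3418 - 2p = p - 282 → 3700 = 3p, so p = 3700/3 ≈ 1233.3333 and Q = 2854/3 ≈ 951.3333.
ΔQ = 951.3333 − 856 = +95.33.

+95.33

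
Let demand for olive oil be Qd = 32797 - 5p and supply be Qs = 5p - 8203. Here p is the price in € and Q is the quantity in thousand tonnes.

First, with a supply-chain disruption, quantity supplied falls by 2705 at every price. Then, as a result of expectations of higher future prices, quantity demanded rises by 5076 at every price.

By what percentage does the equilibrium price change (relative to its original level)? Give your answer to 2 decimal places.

+18.98

Solve the original market: 32797 - 5p = 5p - 8203, hence p = 4100 and Q = 12297.
With the change applied: demand Qd = 37873 - 5p, supply Qs = 5p - 10908.
Equate the new curves: 37873 - 5p = 5p - 10908, giving 48781 = 10p, p = 4878.1, Q = 13482.5.
%Δp = (4878.1 − 4100) / 4100 × 100 = +18.98%.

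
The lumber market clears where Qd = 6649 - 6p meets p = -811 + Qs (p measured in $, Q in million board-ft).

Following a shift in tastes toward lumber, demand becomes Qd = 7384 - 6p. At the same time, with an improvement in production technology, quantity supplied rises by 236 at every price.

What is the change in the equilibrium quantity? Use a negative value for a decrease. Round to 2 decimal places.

Solve the original market: 6649 - 6p = p + 811, hence p = 834 and Q = 1645.
After the shift, demand is Qd = 7384 - 6p and supply is Qs = p + 1047.
New equilibrium: 7384 - 6p = p + 1047 ⇒ 6337 = 7p ⇒ p = 6337/7 ≈ 905.2857, Q = 13666/7 ≈ 1952.2857.
ΔQ = 1952.2857 − 1645 = +307.29.

+307.29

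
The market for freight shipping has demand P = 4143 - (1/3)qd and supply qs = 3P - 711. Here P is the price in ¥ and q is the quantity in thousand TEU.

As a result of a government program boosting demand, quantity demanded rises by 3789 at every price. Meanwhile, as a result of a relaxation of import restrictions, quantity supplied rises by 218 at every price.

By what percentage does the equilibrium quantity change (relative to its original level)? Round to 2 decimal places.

+34.20

Before the shock: 12429 - 3P = 3P - 711 ⇒ 13140 = 6P ⇒ P = 2190, q = 5859.
With the change applied: demand qd = 16218 - 3P, supply qs = 3P - 493.
Setting them equal: 16218 - 3P = 3P - 493 → 16711 = 6P, so P = 16711/6 ≈ 2785.1667 and q = 7862.5.
%Δq = (7862.5 − 5859) / 5859 × 100 = +34.20%.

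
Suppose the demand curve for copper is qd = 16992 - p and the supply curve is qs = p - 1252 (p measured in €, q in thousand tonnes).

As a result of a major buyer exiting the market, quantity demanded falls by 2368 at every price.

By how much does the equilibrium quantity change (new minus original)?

-1184

Original equilibrium: 16992 - p = p - 1252 gives 18244 = 2p, so p = 9122 and q = 7870.
The shock moves the curves to qd = 14624 - p and qs = p - 1252.
Setting them equal: 14624 - p = p - 1252 → 15876 = 2p, so p = 7938 and q = 6686.
Δq = 6686 − 7870 = -1184.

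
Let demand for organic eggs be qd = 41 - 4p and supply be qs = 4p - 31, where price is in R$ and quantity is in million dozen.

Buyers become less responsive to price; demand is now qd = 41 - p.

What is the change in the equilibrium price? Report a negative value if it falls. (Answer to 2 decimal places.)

Original equilibrium: 41 - 4p = 4p - 31 gives 72 = 8p, so p = 9 and q = 5.
After the shift, demand is qd = 41 - p and supply is qs = 4p - 31.
Equate the new curves: 41 - p = 4p - 31, giving 72 = 5p, p = 14.4, q = 26.6.
Δp = 14.4 − 9 = +5.40.

+5.40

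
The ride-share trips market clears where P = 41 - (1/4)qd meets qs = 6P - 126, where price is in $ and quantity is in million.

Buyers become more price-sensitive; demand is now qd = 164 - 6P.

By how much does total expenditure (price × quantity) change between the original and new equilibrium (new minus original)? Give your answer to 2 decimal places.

-932.83

Before the shock: 164 - 4P = 6P - 126 ⇒ 290 = 10P ⇒ P = 29, q = 48.
The new curves are qd = 164 - 6P (demand) and qs = 6P - 126 (supply).
Equate the new curves: 164 - 6P = 6P - 126, giving 290 = 12P, P = 145/6 ≈ 24.1667, q = 19.
Expenditure moves from 29×48 = 1392 to 24.1667×19 = 459.1667; change = -932.83.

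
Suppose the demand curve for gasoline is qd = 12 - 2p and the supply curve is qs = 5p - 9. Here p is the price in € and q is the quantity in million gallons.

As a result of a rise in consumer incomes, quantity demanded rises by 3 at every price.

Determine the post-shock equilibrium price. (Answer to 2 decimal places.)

3.43

Before the shock: 12 - 2p = 5p - 9 ⇒ 21 = 7p ⇒ p = 3, q = 6.
With the change applied: demand qd = 15 - 2p, supply qs = 5p - 9.
Clearing the new market: 15 - 2p = 5p - 9, so p = 24/7 ≈ 3.4286 and q = 57/7 ≈ 8.1429.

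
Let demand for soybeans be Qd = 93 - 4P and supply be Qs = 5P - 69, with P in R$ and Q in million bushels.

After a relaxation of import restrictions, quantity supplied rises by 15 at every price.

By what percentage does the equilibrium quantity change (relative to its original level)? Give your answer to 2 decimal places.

+31.75

Solve the original market: 93 - 4P = 5P - 69, hence P = 18 and Q = 21.
The new curves are Qd = 93 - 4P (demand) and Qs = 5P - 54 (supply).
Clearing the new market: 93 - 4P = 5P - 54, so P = 49/3 ≈ 16.3333 and Q = 83/3 ≈ 27.6667.
%ΔQ = (27.6667 − 21) / 21 × 100 = +31.75%.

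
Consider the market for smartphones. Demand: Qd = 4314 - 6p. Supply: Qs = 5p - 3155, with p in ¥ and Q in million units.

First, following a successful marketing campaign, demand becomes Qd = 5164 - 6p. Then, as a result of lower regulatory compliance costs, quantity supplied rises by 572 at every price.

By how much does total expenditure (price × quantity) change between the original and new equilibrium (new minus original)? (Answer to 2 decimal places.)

Original equilibrium: 4314 - 6p = 5p - 3155 gives 7469 = 11p, so p = 679 and Q = 240.
The new curves are Qd = 5164 - 6p (demand) and Qs = 5p - 2583 (supply).
New equilibrium: 5164 - 6p = 5p - 2583 ⇒ 7747 = 11p ⇒ p = 7747/11 ≈ 704.2727, Q = 10322/11 ≈ 938.3636.
Expenditure moves from 679×240 = 162960 to 704.2727×938.3636 = 660863.9174; change = +497903.92.

+497903.92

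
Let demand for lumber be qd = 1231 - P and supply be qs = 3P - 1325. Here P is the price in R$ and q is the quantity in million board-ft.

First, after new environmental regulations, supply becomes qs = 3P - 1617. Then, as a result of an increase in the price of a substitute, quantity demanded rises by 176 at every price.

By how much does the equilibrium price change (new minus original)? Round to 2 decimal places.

Solve the original market: 1231 - P = 3P - 1325, hence P = 639 and q = 592.
With the change applied: demand qd = 1407 - P, supply qs = 3P - 1617.
Setting them equal: 1407 - P = 3P - 1617 → 3024 = 4P, so P = 756 and q = 651.
ΔP = 756 − 639 = +117.00.

+117.00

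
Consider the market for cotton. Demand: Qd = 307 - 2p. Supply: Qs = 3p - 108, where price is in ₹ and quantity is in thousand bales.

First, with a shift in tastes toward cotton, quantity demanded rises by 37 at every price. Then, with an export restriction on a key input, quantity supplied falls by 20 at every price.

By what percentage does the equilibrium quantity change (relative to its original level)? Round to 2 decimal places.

Solve the original market: 307 - 2p = 3p - 108, hence p = 83 and Q = 141.
After the shift, demand is Qd = 344 - 2p and supply is Qs = 3p - 128.
New equilibrium: 344 - 2p = 3p - 128 ⇒ 472 = 5p ⇒ p = 94.4, Q = 155.2.
%ΔQ = (155.2 − 141) / 141 × 100 = +10.07%.

+10.07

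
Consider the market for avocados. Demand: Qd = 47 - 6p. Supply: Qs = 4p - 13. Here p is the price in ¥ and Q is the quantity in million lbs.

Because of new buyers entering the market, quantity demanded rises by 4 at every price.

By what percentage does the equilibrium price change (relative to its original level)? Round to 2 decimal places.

Before the shock: 47 - 6p = 4p - 13 ⇒ 60 = 10p ⇒ p = 6, Q = 11.
After the shift, demand is Qd = 51 - 6p and supply is Qs = 4p - 13.
New equilibrium: 51 - 6p = 4p - 13 ⇒ 64 = 10p ⇒ p = 6.4, Q = 12.6.
%Δp = (6.4 − 6) / 6 × 100 = +6.67%.

+6.67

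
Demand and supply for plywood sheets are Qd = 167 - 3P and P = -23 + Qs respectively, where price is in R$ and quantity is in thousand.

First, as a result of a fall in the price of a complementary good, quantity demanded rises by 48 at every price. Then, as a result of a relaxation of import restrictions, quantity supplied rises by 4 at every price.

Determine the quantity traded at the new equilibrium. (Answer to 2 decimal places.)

Before the shock: 167 - 3P = P + 23 ⇒ 144 = 4P ⇒ P = 36, Q = 59.
With the change applied: demand Qd = 215 - 3P, supply Qs = P + 27.
Setting them equal: 215 - 3P = P + 27 → 188 = 4P, so P = 47 and Q = 74.

74.00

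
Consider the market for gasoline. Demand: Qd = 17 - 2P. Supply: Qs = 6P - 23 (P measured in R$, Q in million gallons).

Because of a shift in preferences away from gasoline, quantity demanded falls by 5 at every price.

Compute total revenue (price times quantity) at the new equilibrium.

14.21875

Before the shock: 17 - 2P = 6P - 23 ⇒ 40 = 8P ⇒ P = 5, Q = 7.
The new curves are Qd = 12 - 2P (demand) and Qs = 6P - 23 (supply).
New equilibrium: 12 - 2P = 6P - 23 ⇒ 35 = 8P ⇒ P = 4.375, Q = 3.25.
New expenditure = 4.375 × 3.25 = 14.21875.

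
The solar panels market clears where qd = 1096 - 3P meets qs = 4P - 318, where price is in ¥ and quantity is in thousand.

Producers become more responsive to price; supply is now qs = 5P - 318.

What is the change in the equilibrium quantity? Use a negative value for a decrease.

+75.75

Before the shock: 1096 - 3P = 4P - 318 ⇒ 1414 = 7P ⇒ P = 202, q = 490.
After the shift, demand is qd = 1096 - 3P and supply is qs = 5P - 318.
Equate the new curves: 1096 - 3P = 5P - 318, giving 1414 = 8P, P = 176.75, q = 565.75.
Δq = 565.75 − 490 = +75.75.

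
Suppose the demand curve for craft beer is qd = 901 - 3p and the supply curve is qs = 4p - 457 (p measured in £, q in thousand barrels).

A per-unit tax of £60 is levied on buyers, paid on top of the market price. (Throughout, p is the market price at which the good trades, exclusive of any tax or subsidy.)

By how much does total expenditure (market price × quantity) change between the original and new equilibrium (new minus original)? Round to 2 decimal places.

-25512.24

Before the shock: 901 - 3p = 4p - 457 ⇒ 1358 = 7p ⇒ p = 194, q = 319.
Since buyers pay the price plus the tax, the effective demand curve becomes qd = 721 - 3p.
Setting them equal: 721 - 3p = 4p - 457 → 1178 = 7p, so p = 1178/7 ≈ 168.2857 and q = 1513/7 ≈ 216.1429.
Expenditure moves from 194×319 = 61886 to 168.2857×216.1429 = 36373.7551; change = -25512.24.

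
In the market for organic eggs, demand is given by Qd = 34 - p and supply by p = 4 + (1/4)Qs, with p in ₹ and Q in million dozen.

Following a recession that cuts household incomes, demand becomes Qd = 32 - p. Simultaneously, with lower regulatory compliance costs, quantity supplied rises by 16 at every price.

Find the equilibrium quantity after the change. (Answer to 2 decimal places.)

25.60

Initially, 34 - p = 4p - 16, so 50 = 5p and p = 10, Q = 24.
The shock moves the curves to Qd = 32 - p and Qs = 4p.
Clearing the new market: 32 - p = 4p, so p = 6.4 and Q = 25.6.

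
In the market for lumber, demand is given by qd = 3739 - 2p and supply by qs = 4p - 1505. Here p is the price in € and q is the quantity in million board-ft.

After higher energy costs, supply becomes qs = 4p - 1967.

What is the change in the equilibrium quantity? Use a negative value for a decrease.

-154

Before the shock: 3739 - 2p = 4p - 1505 ⇒ 5244 = 6p ⇒ p = 874, q = 1991.
With the change applied: demand qd = 3739 - 2p, supply qs = 4p - 1967.
Setting them equal: 3739 - 2p = 4p - 1967 → 5706 = 6p, so p = 951 and q = 1837.
Δq = 1837 − 1991 = -154.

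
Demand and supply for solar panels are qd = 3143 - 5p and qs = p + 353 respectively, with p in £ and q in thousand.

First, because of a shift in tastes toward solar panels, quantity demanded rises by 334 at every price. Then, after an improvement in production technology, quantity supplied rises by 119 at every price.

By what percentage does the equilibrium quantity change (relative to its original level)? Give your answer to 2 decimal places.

+18.93

Before the shock: 3143 - 5p = p + 353 ⇒ 2790 = 6p ⇒ p = 465, q = 818.
After the shift, demand is qd = 3477 - 5p and supply is qs = p + 472.
Equate the new curves: 3477 - 5p = p + 472, giving 3005 = 6p, p = 3005/6 ≈ 500.8333, q = 5837/6 ≈ 972.8333.
%Δq = (972.8333 − 818) / 818 × 100 = +18.93%.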